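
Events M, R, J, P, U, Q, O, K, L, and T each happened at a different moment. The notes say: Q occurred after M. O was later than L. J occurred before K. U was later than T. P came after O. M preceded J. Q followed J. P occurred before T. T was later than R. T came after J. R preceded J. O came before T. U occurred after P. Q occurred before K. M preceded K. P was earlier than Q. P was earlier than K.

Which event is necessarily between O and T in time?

Tracing the constraints gives O → P → T, so P sits after O and before T.
No other event is forced both after O and before T.

P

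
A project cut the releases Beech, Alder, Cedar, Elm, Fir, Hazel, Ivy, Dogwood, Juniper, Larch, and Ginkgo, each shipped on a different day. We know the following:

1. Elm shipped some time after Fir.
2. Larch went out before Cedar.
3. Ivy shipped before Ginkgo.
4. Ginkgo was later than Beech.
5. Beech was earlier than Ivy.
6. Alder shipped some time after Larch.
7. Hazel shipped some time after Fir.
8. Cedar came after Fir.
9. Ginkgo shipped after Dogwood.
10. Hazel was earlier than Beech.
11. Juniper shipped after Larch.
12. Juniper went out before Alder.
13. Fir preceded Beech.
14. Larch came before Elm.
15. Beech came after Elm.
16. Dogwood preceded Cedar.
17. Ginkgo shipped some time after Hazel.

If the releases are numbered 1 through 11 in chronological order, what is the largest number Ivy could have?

10

Ivy must come before Ginkgo — 1 release forced after it.
Everything else can be placed before Ivy in some valid order, so Ivy can sit as late as position 11 − 1 = 10.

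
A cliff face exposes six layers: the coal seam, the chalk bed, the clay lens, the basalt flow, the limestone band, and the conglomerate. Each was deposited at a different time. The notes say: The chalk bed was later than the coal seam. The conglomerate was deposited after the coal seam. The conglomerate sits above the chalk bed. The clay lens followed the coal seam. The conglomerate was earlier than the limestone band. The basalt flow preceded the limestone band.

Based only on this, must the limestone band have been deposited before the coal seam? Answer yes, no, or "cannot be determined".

Tracing the constraints gives the coal seam → the conglomerate → the limestone band, so the coal seam must come before the limestone band.
That means the limestone band cannot be before the coal seam.

no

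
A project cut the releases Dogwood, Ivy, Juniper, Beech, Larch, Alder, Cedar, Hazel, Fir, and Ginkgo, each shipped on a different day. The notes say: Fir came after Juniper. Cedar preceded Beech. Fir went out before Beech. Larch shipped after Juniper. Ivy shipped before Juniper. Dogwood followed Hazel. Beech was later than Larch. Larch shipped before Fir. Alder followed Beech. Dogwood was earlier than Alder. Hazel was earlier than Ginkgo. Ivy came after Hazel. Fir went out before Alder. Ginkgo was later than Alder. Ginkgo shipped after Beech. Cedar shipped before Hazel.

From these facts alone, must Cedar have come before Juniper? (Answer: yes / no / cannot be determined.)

yes

Chain the constraints: Cedar → Hazel → Ivy → Juniper. Each link is directly stated, so Cedar comes before Juniper.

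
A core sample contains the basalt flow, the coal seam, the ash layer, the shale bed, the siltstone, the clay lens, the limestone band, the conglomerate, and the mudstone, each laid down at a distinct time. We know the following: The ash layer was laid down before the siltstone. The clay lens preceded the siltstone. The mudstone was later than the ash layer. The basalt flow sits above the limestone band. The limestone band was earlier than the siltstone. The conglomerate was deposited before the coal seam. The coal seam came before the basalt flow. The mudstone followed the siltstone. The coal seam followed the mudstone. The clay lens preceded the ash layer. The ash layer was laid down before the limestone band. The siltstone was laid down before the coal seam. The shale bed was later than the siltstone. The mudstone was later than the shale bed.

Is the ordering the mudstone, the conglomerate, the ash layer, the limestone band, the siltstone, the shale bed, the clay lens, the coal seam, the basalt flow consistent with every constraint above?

no

The constraints require the clay lens before the ash layer, but in the proposed sequence the ash layer appears ahead of the clay lens. That one violation is enough.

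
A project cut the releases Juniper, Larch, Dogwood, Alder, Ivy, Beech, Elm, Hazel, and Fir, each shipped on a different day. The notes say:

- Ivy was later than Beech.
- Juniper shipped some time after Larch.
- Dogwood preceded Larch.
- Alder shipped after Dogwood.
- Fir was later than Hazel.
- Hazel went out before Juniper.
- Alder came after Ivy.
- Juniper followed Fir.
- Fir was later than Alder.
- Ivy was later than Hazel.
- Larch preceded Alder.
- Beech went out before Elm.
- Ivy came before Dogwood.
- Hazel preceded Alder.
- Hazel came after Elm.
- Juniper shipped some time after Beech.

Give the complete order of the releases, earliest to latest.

Beech, Elm, Hazel, Ivy, Dogwood, Larch, Alder, Fir, Juniper

The constraints fix every adjacent pair, so only one ordering works:
Beech → Elm → Hazel → Ivy → Dogwood → Larch → Alder → Fir → Juniper.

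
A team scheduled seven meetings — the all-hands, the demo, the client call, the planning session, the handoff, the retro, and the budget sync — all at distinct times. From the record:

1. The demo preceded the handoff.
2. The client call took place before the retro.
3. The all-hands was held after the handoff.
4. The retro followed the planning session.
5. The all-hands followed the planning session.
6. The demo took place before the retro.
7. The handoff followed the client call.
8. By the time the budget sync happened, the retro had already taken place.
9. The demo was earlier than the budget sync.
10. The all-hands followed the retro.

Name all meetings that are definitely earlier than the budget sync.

the client call, the demo, the planning session, the retro

Directly stated before the budget sync: the demo and the retro.
The client call reaches the budget sync via the client call → the retro → the budget sync.
The planning session reaches the budget sync via the planning session → the retro → the budget sync.
No chain forces the all-hands (or any of the others) ahead of the budget sync.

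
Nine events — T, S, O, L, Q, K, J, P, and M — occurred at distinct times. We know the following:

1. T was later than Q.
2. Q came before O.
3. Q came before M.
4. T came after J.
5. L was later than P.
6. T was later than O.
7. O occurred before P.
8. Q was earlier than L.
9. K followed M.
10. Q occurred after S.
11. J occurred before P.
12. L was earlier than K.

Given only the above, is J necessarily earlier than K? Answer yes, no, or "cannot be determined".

yes

Chain the constraints: J → P → L → K. Each link is directly stated, so J comes before K.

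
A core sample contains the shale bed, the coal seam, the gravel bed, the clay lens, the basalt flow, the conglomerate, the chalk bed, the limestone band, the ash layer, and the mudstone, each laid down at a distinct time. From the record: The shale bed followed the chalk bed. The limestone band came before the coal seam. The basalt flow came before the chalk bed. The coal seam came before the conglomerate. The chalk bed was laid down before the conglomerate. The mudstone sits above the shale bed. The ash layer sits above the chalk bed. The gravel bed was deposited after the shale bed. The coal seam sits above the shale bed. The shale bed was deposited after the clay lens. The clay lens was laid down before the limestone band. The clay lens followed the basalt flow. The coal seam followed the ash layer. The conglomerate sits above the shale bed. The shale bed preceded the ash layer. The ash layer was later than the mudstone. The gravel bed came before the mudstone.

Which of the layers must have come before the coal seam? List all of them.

Directly stated before the coal seam: the ash layer, the limestone band, and the shale bed.
The basalt flow reaches the coal seam via the basalt flow → the clay lens → the shale bed → the coal seam.
The chalk bed reaches the coal seam via the chalk bed → the shale bed → the coal seam.
The clay lens reaches the coal seam via the clay lens → the shale bed → the coal seam.
Likewise the gravel bed and the mudstone each reach the coal seam by chaining the stated constraints.

the ash layer, the basalt flow, the chalk bed, the clay lens, the gravel bed, the limestone band, the mudstone, the shale bed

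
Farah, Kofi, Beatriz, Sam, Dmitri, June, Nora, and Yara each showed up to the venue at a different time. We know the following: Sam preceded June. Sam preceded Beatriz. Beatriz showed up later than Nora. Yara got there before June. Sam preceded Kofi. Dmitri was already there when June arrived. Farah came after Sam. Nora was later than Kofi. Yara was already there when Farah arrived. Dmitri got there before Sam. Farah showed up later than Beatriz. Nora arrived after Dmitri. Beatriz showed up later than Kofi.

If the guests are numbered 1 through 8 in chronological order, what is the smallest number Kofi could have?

3

Dmitri and Sam must both come before Kofi — 2 forced predecessors.
Nothing else is forced ahead of Kofi, so their earliest slot is position 2 + 1 = 3.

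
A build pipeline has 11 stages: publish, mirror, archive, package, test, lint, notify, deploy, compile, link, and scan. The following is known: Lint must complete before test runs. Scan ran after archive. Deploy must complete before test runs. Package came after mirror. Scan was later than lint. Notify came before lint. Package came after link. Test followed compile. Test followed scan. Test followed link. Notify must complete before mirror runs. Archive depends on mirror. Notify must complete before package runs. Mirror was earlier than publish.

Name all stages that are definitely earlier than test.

Directly stated before test: compile, deploy, link, lint, and scan.
Archive reaches test via archive → scan → test.
Mirror reaches test via mirror → archive → scan → test.
Notify reaches test via notify → lint → test.
No chain forces publish (or any of the others) ahead of test.

archive, compile, deploy, link, lint, mirror, notify, scan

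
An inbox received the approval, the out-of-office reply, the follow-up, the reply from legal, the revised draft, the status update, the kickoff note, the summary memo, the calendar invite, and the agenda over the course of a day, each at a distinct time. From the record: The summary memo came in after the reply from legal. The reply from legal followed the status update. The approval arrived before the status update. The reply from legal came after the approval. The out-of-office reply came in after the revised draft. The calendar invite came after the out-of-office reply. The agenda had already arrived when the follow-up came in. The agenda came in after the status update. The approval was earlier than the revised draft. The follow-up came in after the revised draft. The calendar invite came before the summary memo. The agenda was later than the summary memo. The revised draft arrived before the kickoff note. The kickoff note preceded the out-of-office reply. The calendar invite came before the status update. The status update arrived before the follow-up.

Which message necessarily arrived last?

the follow-up

Every other message has a chain of constraints placing it before the follow-up, so the follow-up is last.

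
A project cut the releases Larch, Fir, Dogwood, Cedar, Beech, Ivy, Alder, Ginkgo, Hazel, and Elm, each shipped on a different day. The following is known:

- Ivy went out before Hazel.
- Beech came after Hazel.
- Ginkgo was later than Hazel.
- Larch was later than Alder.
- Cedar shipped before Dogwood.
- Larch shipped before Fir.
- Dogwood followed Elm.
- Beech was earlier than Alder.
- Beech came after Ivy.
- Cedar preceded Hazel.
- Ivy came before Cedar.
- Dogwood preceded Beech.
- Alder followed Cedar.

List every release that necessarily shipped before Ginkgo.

Directly stated before Ginkgo: Hazel.
Cedar reaches Ginkgo via Cedar → Hazel → Ginkgo.
Ivy reaches Ginkgo via Ivy → Hazel → Ginkgo.

Cedar, Hazel, Ivy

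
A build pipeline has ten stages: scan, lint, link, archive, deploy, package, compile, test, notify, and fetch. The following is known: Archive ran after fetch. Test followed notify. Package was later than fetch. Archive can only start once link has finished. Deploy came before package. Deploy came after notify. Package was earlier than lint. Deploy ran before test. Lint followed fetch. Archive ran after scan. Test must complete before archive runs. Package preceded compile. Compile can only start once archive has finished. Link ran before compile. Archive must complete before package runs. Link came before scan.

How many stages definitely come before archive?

Directly stated before archive: fetch, link, scan, and test.
Deploy reaches archive via deploy → test → archive.
Notify reaches archive via notify → test → archive.
No chain forces package (or any of the others) ahead of archive.
That's deploy, fetch, link, notify, scan, and test — 6 in all.

6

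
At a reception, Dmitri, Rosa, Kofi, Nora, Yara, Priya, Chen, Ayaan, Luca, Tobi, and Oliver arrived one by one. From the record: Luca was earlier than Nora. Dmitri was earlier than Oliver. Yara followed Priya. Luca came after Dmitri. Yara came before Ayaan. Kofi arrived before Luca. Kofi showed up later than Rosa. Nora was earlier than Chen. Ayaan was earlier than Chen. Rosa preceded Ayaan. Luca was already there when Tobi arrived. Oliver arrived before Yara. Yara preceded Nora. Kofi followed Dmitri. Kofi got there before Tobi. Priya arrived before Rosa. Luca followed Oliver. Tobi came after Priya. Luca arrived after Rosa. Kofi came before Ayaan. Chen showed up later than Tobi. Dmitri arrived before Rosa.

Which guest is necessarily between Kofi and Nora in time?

Tracing the constraints gives Kofi → Luca → Nora, so Luca sits after Kofi and before Nora.
No other guest is forced both after Kofi and before Nora.

Luca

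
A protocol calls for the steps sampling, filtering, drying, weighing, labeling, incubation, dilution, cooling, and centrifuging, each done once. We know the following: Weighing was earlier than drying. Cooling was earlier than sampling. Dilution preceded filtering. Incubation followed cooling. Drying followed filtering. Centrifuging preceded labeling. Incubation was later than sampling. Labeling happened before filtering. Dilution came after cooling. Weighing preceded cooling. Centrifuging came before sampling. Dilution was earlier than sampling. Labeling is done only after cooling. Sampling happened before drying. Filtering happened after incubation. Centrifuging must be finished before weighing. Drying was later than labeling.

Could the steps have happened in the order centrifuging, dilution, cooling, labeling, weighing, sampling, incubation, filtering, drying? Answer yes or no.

no

The constraints require cooling before dilution, but in the proposed sequence dilution appears ahead of cooling. That one violation is enough.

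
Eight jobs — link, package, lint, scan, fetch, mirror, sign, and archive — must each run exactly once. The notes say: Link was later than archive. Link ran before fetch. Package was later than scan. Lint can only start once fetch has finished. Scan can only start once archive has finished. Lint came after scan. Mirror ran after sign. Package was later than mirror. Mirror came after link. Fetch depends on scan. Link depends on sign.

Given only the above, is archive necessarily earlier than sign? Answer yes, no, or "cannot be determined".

No chain of stated constraints runs from archive to sign, and none runs from sign to archive either.
So the relative order of archive and sign is not fixed by the given facts.

cannot be determined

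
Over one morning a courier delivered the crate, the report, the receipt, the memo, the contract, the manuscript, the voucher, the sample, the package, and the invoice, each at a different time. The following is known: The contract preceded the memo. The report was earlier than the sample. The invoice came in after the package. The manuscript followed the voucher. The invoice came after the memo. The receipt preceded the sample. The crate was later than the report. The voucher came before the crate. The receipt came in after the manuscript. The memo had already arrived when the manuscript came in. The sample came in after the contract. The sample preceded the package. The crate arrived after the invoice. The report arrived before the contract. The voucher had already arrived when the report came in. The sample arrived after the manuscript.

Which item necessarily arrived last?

Every other item has a chain of constraints placing it before the crate, so the crate is last.

the crate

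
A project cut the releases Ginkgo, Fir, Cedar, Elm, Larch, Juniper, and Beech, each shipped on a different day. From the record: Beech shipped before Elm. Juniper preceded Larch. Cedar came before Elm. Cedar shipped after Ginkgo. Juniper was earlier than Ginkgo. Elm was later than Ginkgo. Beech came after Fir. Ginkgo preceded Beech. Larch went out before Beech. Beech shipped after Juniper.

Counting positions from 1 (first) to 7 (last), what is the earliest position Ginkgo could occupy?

2

Juniper must come before Ginkgo — 1 forced predecessor.
Nothing else is forced ahead of Ginkgo, so its earliest slot is position 1 + 1 = 2.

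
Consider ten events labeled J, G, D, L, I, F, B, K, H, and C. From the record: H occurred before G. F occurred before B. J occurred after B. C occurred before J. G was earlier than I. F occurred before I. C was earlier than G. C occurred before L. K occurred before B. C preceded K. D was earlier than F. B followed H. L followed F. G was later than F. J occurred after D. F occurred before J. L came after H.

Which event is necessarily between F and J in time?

Tracing the constraints gives F → B → J, so B sits after F and before J.
No other event is forced both after F and before J.

B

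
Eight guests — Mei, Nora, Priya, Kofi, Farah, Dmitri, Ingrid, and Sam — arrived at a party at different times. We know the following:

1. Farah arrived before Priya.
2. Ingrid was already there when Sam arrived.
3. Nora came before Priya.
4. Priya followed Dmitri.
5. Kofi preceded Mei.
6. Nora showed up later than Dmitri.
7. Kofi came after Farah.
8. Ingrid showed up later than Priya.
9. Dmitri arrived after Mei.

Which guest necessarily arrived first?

Farah has a chain of constraints placing them before every other guest, so Farah must be first.

Farah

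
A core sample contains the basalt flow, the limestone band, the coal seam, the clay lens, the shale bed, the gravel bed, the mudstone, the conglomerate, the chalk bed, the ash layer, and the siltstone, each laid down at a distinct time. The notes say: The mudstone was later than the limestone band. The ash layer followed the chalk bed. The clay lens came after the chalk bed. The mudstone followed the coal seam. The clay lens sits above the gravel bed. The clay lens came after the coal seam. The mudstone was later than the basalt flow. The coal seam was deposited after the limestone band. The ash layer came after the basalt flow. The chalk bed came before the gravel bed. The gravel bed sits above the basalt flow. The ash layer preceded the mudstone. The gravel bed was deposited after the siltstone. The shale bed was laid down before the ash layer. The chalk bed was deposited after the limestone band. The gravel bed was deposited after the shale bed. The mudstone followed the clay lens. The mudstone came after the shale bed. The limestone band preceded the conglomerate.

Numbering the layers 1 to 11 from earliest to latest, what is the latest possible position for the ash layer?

The ash layer must come before the mudstone — 1 layer forced after it.
Everything else can be placed before the ash layer in some valid order, so the ash layer can sit as late as position 11 − 1 = 10.

10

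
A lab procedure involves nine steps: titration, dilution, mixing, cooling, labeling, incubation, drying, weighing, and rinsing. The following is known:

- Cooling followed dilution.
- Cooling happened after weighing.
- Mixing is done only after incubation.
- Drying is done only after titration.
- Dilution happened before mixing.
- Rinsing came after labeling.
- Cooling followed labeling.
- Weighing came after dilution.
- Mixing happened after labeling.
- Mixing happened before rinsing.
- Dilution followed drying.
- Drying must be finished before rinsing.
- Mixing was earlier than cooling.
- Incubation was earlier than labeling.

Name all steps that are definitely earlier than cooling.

Directly stated before cooling: dilution, labeling, mixing, and weighing.
Drying reaches cooling via drying → dilution → cooling.
Incubation reaches cooling via incubation → labeling → cooling.
Titration reaches cooling via titration → drying → dilution → cooling.

dilution, drying, incubation, labeling, mixing, titration, weighing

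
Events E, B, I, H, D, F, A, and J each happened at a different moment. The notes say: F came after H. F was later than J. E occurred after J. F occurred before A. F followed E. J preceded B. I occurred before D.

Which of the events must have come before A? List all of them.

E, F, H, J

Directly stated before A: F.
E reaches A via E → F → A.
H reaches A via H → F → A.
J reaches A via J → F → A.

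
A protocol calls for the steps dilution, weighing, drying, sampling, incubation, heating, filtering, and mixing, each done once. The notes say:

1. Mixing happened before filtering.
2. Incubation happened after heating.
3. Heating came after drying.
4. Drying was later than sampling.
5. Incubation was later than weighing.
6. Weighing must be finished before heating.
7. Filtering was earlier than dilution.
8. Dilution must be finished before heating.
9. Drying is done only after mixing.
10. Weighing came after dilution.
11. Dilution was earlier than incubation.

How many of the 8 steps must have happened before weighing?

3

Directly stated before weighing: dilution.
Filtering reaches weighing via filtering → dilution → weighing.
Mixing reaches weighing via mixing → filtering → dilution → weighing.
No chain forces incubation (or any of the others) ahead of weighing.
That's dilution, filtering, and mixing — 3 in all.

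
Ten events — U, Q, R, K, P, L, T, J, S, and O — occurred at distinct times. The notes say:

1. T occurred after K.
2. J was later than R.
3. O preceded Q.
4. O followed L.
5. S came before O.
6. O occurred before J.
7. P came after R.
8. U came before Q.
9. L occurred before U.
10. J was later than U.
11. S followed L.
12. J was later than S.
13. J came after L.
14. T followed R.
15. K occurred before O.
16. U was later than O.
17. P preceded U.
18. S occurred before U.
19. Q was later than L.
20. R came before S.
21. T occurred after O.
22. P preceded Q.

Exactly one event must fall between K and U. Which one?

Tracing the constraints gives K → O → U, so O sits after K and before U.
No other event is forced both after K and before U.

O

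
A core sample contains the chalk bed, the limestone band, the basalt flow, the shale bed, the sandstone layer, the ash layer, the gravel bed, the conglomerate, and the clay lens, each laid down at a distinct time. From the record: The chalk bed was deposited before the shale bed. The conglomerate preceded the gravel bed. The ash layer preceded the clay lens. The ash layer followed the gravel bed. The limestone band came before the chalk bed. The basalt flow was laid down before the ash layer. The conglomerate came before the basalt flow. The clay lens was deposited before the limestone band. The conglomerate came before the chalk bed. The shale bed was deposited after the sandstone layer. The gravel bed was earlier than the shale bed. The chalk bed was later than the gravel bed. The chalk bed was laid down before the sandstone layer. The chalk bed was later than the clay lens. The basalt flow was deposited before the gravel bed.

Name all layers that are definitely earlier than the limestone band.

the ash layer, the basalt flow, the clay lens, the conglomerate, the gravel bed

Directly stated before the limestone band: the clay lens.
The ash layer reaches the limestone band via the ash layer → the clay lens → the limestone band.
The basalt flow reaches the limestone band via the basalt flow → the ash layer → the clay lens → the limestone band.
The conglomerate reaches the limestone band via the conglomerate → the basalt flow → the ash layer → the clay lens → the limestone band.
Likewise the gravel bed reaches the limestone band by chaining the stated constraints.
No chain forces the sandstone layer (or any of the others) ahead of the limestone band.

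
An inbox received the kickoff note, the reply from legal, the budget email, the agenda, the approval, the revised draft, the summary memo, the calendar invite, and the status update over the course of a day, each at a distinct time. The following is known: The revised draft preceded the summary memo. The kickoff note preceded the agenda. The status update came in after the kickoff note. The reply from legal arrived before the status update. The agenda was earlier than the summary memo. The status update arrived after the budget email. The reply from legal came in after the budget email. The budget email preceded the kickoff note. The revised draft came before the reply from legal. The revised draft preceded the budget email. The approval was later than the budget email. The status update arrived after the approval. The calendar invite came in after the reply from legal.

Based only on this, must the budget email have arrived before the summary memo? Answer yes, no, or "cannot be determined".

Chain the constraints: the budget email → the kickoff note → the agenda → the summary memo. Each link is directly stated, so the budget email comes before the summary memo.

yes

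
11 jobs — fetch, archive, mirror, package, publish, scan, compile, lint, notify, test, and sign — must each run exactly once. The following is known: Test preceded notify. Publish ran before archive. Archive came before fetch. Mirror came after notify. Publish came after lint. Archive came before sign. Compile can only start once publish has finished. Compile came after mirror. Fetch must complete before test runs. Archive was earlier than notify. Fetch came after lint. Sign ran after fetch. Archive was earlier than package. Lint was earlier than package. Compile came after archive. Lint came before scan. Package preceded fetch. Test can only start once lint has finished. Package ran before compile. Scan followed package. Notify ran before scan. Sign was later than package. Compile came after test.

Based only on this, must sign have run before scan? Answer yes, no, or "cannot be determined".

cannot be determined

No chain of stated constraints runs from sign to scan, and none runs from scan to sign either.
So the relative order of sign and scan is not fixed by the given facts.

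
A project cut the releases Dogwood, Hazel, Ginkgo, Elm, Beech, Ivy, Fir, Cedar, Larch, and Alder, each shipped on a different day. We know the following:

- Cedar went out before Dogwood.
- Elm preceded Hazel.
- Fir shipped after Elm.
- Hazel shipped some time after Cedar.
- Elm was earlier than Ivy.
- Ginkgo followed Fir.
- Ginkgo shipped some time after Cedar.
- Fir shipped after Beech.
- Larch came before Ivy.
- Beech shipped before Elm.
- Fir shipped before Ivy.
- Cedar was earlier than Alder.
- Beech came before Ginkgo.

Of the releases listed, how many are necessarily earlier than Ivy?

4

Directly stated before Ivy: Elm, Fir, and Larch.
Beech reaches Ivy via Beech → Fir → Ivy.
No chain forces Hazel (or any of the others) ahead of Ivy.
That's Beech, Elm, Fir, and Larch — 4 in all.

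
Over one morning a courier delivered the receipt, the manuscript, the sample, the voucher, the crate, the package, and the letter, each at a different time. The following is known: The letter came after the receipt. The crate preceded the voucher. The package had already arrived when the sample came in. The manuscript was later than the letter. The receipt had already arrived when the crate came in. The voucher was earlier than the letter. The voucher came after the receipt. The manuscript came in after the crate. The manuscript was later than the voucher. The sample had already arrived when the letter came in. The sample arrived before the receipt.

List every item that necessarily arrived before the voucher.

the crate, the package, the receipt, the sample

Directly stated before the voucher: the crate and the receipt.
The package reaches the voucher via the package → the sample → the receipt → the voucher.
The sample reaches the voucher via the sample → the receipt → the voucher.
No chain forces the manuscript (or any of the others) ahead of the voucher.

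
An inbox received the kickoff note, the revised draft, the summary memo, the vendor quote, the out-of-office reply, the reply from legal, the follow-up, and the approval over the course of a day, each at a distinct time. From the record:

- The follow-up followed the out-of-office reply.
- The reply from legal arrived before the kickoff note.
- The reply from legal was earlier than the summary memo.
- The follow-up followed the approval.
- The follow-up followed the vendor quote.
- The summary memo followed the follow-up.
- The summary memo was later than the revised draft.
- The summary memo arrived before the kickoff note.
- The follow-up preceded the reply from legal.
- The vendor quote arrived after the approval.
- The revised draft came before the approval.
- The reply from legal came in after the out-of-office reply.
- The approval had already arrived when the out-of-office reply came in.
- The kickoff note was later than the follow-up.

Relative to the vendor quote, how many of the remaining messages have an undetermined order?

Forced before the vendor quote: the approval and the revised draft; forced after the vendor quote: the follow-up, the kickoff note, the reply from legal, and the summary memo.
That leaves the out-of-office reply with no forced order relative to the vendor quote — 1.

1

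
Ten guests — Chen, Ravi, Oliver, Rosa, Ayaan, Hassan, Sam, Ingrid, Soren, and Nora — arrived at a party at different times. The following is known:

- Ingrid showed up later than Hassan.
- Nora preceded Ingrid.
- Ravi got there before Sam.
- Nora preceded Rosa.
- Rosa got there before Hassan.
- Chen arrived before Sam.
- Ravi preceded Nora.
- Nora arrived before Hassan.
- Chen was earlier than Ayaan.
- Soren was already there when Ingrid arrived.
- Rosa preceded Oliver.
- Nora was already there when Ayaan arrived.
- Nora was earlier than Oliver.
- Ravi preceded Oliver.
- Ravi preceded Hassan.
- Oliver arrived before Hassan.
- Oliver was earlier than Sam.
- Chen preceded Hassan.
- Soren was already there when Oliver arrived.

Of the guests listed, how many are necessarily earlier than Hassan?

6

Directly stated before Hassan: Chen, Nora, Oliver, Ravi, and Rosa.
Soren reaches Hassan via Soren → Oliver → Hassan.
That's Chen, Nora, Oliver, Ravi, Rosa, and Soren — 6 in all.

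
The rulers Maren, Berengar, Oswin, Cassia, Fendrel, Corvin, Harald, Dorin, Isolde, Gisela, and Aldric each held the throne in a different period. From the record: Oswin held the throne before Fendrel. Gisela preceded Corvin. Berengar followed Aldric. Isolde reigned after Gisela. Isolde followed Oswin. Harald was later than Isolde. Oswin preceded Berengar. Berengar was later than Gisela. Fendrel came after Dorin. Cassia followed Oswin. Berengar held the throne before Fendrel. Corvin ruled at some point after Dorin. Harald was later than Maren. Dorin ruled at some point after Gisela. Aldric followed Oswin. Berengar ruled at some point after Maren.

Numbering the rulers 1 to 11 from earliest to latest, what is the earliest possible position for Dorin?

Gisela must come before Dorin — 1 forced predecessor.
Nothing else is forced ahead of Dorin, so their earliest slot is position 1 + 1 = 2.

2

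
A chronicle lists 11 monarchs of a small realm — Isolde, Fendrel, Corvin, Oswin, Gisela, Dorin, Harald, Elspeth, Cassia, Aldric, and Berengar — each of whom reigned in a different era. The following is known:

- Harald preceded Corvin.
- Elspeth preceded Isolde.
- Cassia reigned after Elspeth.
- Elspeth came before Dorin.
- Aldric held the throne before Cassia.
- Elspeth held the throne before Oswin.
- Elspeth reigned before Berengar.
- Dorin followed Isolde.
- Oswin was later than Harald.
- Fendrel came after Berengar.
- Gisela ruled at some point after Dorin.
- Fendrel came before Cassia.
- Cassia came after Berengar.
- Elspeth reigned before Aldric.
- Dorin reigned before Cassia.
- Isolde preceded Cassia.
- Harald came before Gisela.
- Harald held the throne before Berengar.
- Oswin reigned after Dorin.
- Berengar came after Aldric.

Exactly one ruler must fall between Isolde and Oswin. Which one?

Dorin

Tracing the constraints gives Isolde → Dorin → Oswin, so Dorin sits after Isolde and before Oswin.
No other ruler is forced both after Isolde and before Oswin.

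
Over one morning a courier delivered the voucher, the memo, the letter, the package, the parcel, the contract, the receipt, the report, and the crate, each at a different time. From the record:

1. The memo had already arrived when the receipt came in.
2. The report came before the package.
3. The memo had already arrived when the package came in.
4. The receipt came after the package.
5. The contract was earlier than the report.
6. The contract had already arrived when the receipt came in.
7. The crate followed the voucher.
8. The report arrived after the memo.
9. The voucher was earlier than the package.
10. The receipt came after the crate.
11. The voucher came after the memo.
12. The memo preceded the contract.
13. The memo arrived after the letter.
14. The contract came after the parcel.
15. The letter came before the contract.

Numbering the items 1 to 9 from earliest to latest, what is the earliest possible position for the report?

The contract, the letter, the memo, and the parcel must all come before the report — 4 forced predecessors.
Nothing else is forced ahead of the report, so its earliest slot is position 4 + 1 = 5.

5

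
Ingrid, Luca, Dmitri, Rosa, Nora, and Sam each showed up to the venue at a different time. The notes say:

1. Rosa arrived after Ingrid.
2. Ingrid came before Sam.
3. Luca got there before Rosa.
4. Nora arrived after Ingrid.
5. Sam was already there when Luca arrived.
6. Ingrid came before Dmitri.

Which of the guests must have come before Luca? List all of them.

Directly stated before Luca: Sam.
Ingrid reaches Luca via Ingrid → Sam → Luca.
No chain forces Rosa (or any of the others) ahead of Luca.

Ingrid, Sam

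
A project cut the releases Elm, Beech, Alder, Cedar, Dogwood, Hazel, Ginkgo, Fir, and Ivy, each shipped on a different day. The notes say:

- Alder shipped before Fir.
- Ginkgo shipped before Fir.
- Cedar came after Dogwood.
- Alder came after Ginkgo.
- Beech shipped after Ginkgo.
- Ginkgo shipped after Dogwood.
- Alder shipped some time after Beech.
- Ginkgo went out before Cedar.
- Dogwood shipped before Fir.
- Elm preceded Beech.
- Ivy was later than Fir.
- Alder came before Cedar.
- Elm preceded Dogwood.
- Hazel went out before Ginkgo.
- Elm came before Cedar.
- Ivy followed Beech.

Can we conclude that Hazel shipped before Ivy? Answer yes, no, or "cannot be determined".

yes

Chain the constraints: Hazel → Ginkgo → Fir → Ivy. Each link is directly stated, so Hazel comes before Ivy.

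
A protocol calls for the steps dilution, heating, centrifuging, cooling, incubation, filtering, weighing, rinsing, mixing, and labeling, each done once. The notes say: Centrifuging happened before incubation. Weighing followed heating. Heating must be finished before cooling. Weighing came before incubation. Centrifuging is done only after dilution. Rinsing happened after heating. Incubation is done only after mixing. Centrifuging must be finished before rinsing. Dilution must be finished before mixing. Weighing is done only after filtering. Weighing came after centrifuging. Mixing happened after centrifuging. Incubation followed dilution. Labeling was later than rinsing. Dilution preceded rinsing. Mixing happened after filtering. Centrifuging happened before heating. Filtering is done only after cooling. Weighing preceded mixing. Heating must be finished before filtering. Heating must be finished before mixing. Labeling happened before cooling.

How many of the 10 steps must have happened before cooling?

Directly stated before cooling: heating and labeling.
Centrifuging reaches cooling via centrifuging → heating → cooling.
Dilution reaches cooling via dilution → rinsing → labeling → cooling.
Rinsing reaches cooling via rinsing → labeling → cooling.
No chain forces incubation (or any of the others) ahead of cooling.
That's centrifuging, dilution, heating, labeling, and rinsing — 5 in all.

5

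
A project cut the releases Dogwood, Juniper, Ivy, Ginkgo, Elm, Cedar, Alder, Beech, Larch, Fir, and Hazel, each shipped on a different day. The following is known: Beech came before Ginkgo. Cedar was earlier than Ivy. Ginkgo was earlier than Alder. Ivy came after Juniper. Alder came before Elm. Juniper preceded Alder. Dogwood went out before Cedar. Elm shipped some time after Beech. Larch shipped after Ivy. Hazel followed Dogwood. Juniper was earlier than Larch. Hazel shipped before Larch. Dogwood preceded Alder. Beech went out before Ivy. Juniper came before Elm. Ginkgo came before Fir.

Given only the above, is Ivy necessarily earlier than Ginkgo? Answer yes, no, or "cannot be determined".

No chain of stated constraints runs from Ivy to Ginkgo, and none runs from Ginkgo to Ivy either.
So the relative order of Ivy and Ginkgo is not fixed by the given facts.

cannot be determined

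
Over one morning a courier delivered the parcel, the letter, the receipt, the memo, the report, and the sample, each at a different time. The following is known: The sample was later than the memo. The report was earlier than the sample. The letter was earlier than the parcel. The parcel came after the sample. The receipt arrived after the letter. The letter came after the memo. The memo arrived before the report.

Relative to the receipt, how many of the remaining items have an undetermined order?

Forced before the receipt: the letter and the memo.
That leaves the parcel, the report, and the sample with no forced order relative to the receipt — 3.

3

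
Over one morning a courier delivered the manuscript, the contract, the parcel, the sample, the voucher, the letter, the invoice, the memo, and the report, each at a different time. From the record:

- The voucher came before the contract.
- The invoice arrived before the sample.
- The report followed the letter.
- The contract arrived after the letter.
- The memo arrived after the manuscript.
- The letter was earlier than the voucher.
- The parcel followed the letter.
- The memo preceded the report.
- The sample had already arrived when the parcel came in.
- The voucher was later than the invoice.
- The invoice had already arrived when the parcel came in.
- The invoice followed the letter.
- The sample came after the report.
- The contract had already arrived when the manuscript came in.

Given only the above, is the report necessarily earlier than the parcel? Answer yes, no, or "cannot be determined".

yes

Chain the constraints: the report → the sample → the parcel. Each link is directly stated, so the report comes before the parcel.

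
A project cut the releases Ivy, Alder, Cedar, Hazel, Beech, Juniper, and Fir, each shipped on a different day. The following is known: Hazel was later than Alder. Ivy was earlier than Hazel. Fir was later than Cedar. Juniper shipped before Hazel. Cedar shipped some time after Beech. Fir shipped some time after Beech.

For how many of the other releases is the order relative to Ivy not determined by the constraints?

Forced after Ivy: Hazel.
That leaves Alder, Beech, Cedar, Fir, and Juniper with no forced order relative to Ivy — 5.

5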